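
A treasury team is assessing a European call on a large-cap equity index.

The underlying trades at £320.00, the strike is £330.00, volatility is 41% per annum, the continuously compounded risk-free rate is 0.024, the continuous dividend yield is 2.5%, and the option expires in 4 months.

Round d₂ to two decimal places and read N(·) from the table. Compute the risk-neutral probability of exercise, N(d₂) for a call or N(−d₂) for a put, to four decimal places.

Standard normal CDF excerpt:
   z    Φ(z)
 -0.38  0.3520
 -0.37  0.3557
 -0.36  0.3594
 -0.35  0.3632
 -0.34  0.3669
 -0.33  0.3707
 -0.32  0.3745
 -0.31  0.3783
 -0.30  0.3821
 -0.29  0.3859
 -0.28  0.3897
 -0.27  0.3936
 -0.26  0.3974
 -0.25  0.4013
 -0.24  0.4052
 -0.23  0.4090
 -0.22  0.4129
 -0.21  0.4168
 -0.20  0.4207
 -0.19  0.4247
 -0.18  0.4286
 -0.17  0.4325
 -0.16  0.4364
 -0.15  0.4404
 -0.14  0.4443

T = 0.3333;  σ√T = 0.2367
ln(S/K) + (r − q + σ²/2)T = ln(320/330) + (0.024 − 0.025 + 0.41²/2)·0.3333 = -0.0308 + 0.0277 = -0.0031
d₁ = -0.0031 / 0.2367 = -0.0130 which rounds to -0.01
d₂ = d₁ − σ√T = -0.0130 − 0.2367 = -0.2498 which rounds to -0.25
Pr(exercise) under Q = N(d₂) = 0.4013

0.4013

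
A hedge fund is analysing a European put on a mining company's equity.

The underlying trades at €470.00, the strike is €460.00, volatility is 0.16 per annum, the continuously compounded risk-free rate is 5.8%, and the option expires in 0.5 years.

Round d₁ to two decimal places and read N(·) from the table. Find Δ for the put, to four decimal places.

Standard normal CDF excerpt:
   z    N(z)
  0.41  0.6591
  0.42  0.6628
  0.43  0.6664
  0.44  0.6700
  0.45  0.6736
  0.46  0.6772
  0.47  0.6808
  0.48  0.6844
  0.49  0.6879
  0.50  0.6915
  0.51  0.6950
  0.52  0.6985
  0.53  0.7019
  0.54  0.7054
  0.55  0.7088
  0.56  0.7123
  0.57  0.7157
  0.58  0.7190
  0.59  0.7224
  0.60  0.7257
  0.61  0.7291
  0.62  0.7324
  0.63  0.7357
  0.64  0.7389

-0.3085

σ√T = 0.16·√0.5 = 0.1131
d₁ = [ln(470/460) + (0.058 + 0.16²/2)·0.5] / 0.1131 = [0.0215 + 0.0354] / 0.1131 = 0.5030 → 0.50
N(d₁) = N(0.50) = 0.6915
Δ_put = N(d₁) − 1 = 0.6915 − 1 = -0.3085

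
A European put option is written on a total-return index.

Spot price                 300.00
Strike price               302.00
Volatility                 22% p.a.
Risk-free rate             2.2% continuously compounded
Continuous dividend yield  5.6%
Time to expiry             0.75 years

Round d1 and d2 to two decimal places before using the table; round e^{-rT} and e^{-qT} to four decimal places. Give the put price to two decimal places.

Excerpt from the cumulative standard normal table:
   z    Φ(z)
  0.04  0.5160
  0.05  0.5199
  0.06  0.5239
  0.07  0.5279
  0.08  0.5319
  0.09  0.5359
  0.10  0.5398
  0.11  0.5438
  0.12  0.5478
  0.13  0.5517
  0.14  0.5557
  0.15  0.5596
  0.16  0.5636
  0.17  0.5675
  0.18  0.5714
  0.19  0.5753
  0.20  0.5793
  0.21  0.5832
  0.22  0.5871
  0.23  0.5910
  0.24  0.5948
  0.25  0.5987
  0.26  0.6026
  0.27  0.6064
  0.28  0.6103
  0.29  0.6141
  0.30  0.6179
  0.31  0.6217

σ√T = 0.22·√0.75 = 0.1905
d₁ = [ln(300/302) + (0.022 − 0.056 + ½·0.22²)·0.75] / (σ√T) = (-0.0066 − 0.0074) / 0.1905 = -0.0735 → -0.07
d₂ = -0.0735 − 0.1905 = -0.2640 → -0.26
e^(−qT) = e^(−0.056·0.75) = 0.9589;  e^(−rT) = e^(−0.022·0.75) = 0.9836
P = 302·0.9836·N(0.26) − 300·0.9589·N(0.07) = 302·0.9836·0.6026 − 300·0.9589·0.5279 = 179.0006 − 151.8610 = 27.1396

27.14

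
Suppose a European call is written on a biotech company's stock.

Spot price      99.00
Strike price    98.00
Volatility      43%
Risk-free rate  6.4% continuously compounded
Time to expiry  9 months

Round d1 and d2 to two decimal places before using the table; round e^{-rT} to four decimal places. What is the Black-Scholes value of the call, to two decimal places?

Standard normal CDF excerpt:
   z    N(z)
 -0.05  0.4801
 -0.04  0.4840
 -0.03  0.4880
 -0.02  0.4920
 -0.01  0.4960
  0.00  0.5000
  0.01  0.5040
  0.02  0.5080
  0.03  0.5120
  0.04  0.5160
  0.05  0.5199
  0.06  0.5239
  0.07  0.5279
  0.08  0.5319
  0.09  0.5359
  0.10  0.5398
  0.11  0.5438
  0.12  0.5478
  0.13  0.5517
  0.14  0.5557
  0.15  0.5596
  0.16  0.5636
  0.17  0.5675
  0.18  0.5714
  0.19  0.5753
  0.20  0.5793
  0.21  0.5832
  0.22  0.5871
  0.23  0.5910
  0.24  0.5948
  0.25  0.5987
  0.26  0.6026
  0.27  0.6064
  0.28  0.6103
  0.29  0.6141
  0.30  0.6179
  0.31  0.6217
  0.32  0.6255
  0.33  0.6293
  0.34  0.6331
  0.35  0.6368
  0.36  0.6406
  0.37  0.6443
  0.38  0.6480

17.10

σ√T = 0.43 × 0.8660 = 0.3724
d₁ = [ln(99/98) + (0.064 + ½·0.43²)·0.75] / (σ√T) = (0.0102 + 0.1173) / 0.3724 = 0.3424 → 0.34
d₂ = 0.3424 − 0.3724 = -0.0300 → -0.03
e^(−rT) = e^(−0.064·0.75) = 0.9531
N(d₁) = N(0.34) = 0.6331;  N(d₂) = N(-0.03) = 0.4880
C = 99·0.6331 − 98·0.9531·0.4880 = 62.6769 − 45.5811 = 17.0958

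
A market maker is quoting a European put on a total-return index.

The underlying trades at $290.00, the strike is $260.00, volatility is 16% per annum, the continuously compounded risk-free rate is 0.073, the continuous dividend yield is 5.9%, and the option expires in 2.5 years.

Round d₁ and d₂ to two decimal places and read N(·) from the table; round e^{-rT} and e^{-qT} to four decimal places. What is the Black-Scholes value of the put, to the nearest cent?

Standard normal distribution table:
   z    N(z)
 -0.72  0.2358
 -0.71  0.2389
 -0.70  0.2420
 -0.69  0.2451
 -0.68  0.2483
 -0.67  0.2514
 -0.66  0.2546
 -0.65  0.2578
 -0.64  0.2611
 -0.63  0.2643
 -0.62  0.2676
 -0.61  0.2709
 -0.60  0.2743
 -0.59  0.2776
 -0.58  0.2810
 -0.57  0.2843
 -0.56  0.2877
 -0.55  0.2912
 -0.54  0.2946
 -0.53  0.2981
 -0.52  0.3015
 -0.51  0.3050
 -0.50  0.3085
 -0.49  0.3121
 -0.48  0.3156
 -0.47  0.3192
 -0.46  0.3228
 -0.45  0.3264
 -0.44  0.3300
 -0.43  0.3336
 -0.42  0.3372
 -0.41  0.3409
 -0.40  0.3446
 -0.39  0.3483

$10.93

σ√T = 0.16·√2.5 = 0.2530
ln(S/K) + (r − q + σ²/2)T = ln(290/260) + (0.073 − 0.059 + 0.16²/2)·2.5 = 0.1092 + 0.0670 = 0.1762
d₁ = 0.1762 / 0.2530 = 0.6965 ⇒ 0.70
d₂ = d₁ − σ√T = 0.6965 − 0.2530 = 0.4435 ⇒ 0.44
exp(−qT) = exp(−0.059·2.5) = 0.8629;  exp(−rT) = exp(−0.073·2.5) = 0.8332
N(−d₂) = N(-0.44) = 0.3300;  N(−d₁) = N(-0.70) = 0.2420
P = 260·0.8332·0.3300 − 290·0.8629·0.2420 = 71.4886 − 60.5583 = 10.9302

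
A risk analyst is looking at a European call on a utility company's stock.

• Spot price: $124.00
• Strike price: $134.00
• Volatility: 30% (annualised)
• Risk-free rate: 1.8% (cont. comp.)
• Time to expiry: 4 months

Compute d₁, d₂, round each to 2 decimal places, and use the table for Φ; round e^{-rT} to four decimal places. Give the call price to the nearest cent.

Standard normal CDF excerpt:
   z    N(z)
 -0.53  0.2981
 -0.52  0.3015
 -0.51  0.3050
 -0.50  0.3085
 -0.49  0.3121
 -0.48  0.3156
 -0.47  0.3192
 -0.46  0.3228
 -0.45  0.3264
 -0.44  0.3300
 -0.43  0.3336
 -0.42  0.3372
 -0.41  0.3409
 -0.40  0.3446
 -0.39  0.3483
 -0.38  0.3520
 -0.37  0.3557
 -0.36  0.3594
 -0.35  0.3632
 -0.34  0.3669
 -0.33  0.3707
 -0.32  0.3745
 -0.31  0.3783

σ√T = 0.3·√0.3333 = 0.1732
ln(S/K) + (r + σ²/2)T = ln(124/134) + (0.018 + 0.3²/2)·0.3333 = -0.0776 + 0.0210 = -0.0566
d₁ = -0.0566 / 0.1732 = -0.3265 ≈ -0.33
d₂ = d₁ − σ√T = -0.3265 − 0.1732 = -0.4997 ≈ -0.50
e^(−rT) = e^(−0.018·0.3333) = 0.9940
N(d₁) = N(-0.33) = 0.3707;  N(d₂) = N(-0.50) = 0.3085
C = 124·0.3707 − 134·0.9940·0.3085 = 45.9668 − 41.0910 = 4.8758

$4.88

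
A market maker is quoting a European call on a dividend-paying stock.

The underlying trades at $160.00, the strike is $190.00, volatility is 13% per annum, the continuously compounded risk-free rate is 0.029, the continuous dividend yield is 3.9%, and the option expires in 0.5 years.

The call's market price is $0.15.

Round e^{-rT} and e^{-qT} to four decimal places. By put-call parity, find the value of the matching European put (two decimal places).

e^(−qT) = e^(−0.039·0.5) = 0.9807;  e^(−rT) = e^(−0.029·0.5) = 0.9856
Put-call parity: C − P = S·e^(−qT) − K·e^(−rT) = 160·0.9807 − 190·0.9856 = 156.9120 − 187.2640 = -30.3520
P = C − (C − P) = 0.15 − (-30.3520) = 30.5020

$30.50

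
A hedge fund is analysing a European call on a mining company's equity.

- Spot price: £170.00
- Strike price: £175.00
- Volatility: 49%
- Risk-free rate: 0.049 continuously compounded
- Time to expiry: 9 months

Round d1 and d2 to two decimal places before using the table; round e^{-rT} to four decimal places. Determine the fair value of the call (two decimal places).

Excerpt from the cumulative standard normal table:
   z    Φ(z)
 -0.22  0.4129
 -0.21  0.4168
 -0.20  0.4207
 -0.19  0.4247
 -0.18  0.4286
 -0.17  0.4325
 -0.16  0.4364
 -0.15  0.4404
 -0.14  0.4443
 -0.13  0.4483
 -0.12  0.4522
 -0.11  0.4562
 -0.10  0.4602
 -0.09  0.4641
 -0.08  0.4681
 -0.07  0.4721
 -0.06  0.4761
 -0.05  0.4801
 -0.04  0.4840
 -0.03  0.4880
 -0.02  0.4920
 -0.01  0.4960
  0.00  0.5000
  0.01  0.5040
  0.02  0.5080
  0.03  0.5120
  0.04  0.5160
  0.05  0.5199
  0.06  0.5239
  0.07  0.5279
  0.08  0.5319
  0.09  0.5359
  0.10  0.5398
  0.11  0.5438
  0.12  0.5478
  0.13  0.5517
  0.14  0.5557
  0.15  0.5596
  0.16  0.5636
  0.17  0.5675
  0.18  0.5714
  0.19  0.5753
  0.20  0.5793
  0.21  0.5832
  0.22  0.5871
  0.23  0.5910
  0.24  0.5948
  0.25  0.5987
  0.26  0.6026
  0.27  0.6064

σ√T = 0.49 × 0.8660 = 0.4244
d₁ = [ln(170/175) + (0.049 + ½·0.49²)·0.75] / (σ√T) = (-0.0290 + 0.1268) / 0.4244 = 0.2305 ⇒ 0.23
d₂ = 0.2305 − 0.4244 = -0.1939 ⇒ -0.19
exp(−rT) = exp(−0.049·0.75) = 0.9639
N(d₁) = N(0.23) = 0.5910;  N(d₂) = N(-0.19) = 0.4247
C = 170·0.5910 − 175·0.9639·0.4247 = 100.4700 − 71.6395 = 28.8305

£28.83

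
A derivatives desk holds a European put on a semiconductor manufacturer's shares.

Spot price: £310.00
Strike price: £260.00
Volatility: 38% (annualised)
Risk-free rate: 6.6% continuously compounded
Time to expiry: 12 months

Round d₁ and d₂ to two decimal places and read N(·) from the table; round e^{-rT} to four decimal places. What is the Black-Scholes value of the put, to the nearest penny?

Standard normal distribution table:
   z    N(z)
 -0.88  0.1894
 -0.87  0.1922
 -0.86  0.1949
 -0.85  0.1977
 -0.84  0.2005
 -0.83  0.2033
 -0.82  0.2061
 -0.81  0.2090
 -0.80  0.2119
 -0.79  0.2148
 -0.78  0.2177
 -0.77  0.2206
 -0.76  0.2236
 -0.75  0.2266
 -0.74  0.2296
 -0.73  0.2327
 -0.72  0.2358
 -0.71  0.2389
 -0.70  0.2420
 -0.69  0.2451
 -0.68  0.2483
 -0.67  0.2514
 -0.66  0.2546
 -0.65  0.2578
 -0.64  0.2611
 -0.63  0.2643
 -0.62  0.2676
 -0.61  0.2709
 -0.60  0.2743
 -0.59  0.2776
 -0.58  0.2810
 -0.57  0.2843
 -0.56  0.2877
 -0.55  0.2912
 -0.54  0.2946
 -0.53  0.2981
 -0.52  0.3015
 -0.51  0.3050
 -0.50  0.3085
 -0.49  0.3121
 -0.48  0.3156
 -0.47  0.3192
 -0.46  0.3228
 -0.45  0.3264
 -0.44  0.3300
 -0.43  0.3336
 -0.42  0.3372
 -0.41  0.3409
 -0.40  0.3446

σ√T = 0.38·√1 = 0.3800
d₁ = [ln(310/260) + (0.066 + 0.38²/2)·1] / 0.3800 = [0.1759 + 0.1382] / 0.3800 = 0.8266 ⇒ 0.83
d₂ = d₁ − σ√T = 0.8266 − 0.3800 = 0.4466 ⇒ 0.45
e^(−rT) = e^(−0.066·1) = 0.9361
N(−d₂) = N(-0.45) = 0.3264;  N(−d₁) = N(-0.83) = 0.2033
P = 260·0.9361·0.3264 − 310·0.2033 = 79.4412 − 63.0230 = 16.4182

£16.42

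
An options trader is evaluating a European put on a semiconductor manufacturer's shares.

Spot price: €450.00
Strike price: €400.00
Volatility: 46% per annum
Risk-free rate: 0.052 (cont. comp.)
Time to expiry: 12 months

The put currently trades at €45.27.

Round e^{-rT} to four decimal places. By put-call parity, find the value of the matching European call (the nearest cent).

€115.55

e^(−rT) = e^(−0.052·1) = 0.9493
Put-call parity: C − P = S − K·e^(−rT) = 450 − 400·0.9493 = 450 − 379.7200 = 70.2800
C = P + (C − P) = 45.27 + (70.2800) = 115.5500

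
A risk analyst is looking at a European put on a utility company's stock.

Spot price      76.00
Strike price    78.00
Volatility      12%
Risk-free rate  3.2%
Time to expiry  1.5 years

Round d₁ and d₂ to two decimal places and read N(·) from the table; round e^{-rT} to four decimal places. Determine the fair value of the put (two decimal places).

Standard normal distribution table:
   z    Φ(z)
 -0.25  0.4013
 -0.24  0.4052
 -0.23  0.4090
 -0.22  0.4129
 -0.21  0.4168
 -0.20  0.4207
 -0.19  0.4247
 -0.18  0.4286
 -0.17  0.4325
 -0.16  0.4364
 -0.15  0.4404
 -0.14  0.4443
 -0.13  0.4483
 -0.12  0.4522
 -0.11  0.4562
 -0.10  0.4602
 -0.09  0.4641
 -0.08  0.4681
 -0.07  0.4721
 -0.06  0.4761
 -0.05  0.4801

T = 1.5;  σ√T = 0.1470
d₁ = [ln(76/78) + (0.032 + 0.12²/2)·1.5] / 0.1470 = [-0.0260 + 0.0588] / 0.1470 = 0.2233 ≈ 0.22
d₂ = d₁ − σ√T = 0.2233 − 0.1470 = 0.0764 ≈ 0.08
exp(−rT) = exp(−0.032·1.5) = 0.9531
N(−d₂) = N(-0.08) = 0.4681;  N(−d₁) = N(-0.22) = 0.4129
P = 78·0.9531·0.4681 − 76·0.4129 = 34.7994 − 31.3804 = 3.4190

3.42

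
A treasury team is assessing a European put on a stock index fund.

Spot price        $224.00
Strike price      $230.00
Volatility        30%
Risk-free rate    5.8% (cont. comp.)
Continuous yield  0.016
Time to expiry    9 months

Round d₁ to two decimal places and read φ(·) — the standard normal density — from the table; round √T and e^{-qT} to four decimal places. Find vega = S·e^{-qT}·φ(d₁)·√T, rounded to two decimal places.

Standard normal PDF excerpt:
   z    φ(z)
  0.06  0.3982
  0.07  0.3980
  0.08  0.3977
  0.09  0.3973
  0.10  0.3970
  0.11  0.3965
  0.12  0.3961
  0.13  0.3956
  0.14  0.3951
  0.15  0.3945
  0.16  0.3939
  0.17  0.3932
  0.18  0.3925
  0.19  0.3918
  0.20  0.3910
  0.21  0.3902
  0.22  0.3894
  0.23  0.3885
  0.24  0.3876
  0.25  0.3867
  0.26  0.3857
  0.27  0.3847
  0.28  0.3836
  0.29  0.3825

σ√T = 0.3 × 0.8660 = 0.2598
d₁ = [ln(224/230) + (0.058 − 0.016 + 0.3²/2)·0.75] / 0.2598 = [-0.0264 + 0.0653] / 0.2598 = 0.1494 ⇒ 0.15
√T = √0.75 = 0.8660
φ(d₁) = φ(0.15) = 0.3945
exp(−qT) = exp(−0.016·0.75) = 0.9881
vega = S·exp(−qT)·φ(d₁)·√T = 224·0.9881·0.3945·0.8660 = 75.6160
(Vega is the same for a European call and put with the same parameters.)

75.62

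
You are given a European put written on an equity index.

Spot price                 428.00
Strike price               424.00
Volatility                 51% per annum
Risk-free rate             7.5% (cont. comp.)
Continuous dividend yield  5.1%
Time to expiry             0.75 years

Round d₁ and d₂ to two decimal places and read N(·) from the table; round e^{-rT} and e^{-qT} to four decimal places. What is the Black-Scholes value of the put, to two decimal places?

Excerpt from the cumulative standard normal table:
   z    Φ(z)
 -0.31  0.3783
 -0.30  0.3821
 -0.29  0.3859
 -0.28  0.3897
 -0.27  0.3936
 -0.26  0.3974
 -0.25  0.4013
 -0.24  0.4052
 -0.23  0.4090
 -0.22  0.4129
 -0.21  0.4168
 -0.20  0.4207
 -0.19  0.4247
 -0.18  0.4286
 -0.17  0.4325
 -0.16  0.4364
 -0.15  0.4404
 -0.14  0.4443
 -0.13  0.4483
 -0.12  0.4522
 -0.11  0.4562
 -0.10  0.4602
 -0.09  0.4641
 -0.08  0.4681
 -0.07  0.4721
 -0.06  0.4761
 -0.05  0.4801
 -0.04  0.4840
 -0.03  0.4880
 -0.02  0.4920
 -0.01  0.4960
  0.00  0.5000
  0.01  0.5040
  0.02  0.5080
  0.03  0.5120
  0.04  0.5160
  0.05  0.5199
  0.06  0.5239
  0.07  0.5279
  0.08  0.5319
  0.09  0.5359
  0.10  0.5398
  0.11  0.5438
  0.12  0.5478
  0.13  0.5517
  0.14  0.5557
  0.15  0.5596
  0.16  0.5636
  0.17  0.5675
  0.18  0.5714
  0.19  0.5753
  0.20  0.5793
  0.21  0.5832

65.36

T = 0.75;  σ√T = 0.4417
d₁ = [ln(428/424) + (0.075 − 0.051 + ½·0.51²)·0.75] / (σ√T) = (0.0094 + 0.1155) / 0.4417 = 0.2829 ≈ 0.28
d₂ = 0.2829 − 0.4417 = -0.1588 ≈ -0.16
e^(−qT) = e^(−0.051·0.75) = 0.9625;  e^(−rT) = e^(−0.075·0.75) = 0.9453
P = 424·0.9453·N(0.16) − 428·0.9625·N(-0.28) = 424·0.9453·0.5636 − 428·0.9625·0.3897 = 225.8949 − 160.5369 = 65.3580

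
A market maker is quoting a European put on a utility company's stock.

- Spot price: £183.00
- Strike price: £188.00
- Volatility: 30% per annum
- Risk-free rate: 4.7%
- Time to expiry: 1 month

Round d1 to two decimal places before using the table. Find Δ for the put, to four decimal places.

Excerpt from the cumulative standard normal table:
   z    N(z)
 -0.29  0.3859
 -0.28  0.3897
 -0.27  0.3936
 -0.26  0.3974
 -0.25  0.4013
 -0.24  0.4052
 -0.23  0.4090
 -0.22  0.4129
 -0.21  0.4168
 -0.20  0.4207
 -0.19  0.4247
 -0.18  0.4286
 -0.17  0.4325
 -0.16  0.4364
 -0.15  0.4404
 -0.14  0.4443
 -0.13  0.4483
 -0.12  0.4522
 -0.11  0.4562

σ√T = 0.3·√0.08333 = 0.0866
d₁ = [ln(183/188) + (0.047 + 0.3²/2)·0.08333] / 0.0866 = [-0.0270 + 0.0077] / 0.0866 = -0.2227 ≈ -0.22
N(d₁) = N(-0.22) = 0.4129
Δ_put = N(d₁) − 1 = 0.4129 − 1 = -0.5871

-0.5871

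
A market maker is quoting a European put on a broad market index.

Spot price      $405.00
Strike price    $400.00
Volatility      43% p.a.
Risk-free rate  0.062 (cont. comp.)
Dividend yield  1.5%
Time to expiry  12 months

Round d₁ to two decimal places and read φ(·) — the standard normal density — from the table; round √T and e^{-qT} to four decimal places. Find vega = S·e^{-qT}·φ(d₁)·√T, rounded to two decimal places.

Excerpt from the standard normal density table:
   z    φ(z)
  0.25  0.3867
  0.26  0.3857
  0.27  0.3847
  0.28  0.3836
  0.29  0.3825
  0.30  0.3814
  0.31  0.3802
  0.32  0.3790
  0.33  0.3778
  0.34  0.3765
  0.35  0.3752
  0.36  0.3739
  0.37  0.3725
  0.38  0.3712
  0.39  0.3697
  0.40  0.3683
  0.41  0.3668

T = 1;  σ√T = 0.4300
d₁ = [ln(405/400) + (0.062 − 0.015 + 0.43²/2)·1] / 0.4300 = [0.0124 + 0.1394] / 0.4300 = 0.3532 which rounds to 0.35
√T = √1 = 1.0000
φ(d₁) = φ(0.35) = 0.3752
exp(−qT) = exp(−0.015·1) = 0.9851
vega = S·exp(−qT)·φ(d₁)·√T = 405·0.9851·0.3752·1.0000 = 149.6919
(Vega is the same for a European call and put with the same parameters.)

149.69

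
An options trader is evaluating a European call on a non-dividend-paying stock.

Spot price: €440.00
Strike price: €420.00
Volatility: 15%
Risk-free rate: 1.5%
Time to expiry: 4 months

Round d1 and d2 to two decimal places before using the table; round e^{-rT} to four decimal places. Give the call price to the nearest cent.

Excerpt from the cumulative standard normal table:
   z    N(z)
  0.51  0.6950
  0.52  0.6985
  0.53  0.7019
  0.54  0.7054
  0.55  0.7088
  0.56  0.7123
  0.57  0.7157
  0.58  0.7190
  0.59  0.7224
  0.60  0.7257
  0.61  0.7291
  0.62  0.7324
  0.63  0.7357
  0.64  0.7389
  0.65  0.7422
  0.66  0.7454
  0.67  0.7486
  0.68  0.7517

€28.91

T = 0.3333;  σ√T = 0.0866
d₁ = [ln(440/420) + (0.015 + 0.15²/2)·0.3333] / 0.0866 = [0.0465 + 0.0087] / 0.0866 = 0.6382 which rounds to 0.64
d₂ = d₁ − σ√T = 0.6382 − 0.0866 = 0.5516 which rounds to 0.55
exp(−rT) = exp(−0.015·0.3333) = 0.9950
C = 440·N(0.64) − 420·0.9950·N(0.55) = 440·0.7389 − 420·0.9950·0.7088 = 325.1160 − 296.2075 = 28.9085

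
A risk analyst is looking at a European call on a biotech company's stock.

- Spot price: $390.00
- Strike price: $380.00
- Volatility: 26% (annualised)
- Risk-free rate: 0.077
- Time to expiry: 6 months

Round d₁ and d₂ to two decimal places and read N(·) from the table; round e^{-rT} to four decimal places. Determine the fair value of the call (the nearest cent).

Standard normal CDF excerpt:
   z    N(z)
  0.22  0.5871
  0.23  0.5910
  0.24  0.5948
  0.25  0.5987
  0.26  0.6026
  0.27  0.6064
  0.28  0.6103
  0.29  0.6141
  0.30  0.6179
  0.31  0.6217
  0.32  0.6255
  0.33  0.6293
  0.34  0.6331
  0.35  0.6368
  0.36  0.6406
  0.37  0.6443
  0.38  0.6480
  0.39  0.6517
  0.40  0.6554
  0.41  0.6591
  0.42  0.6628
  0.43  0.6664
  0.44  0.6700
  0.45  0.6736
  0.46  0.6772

$40.97

σ√T = 0.26·√0.5 = 0.1838
d₁ = [ln(390/380) + (0.077 + ½·0.26²)·0.5] / (σ√T) = (0.0260 + 0.0554) / 0.1838 = 0.4426 which rounds to 0.44
d₂ = 0.4426 − 0.1838 = 0.2588 which rounds to 0.26
e^(−rT) = e^(−0.077·0.5) = 0.9622
N(d₁) = N(0.44) = 0.6700;  N(d₂) = N(0.26) = 0.6026
C = 390·0.6700 − 380·0.9622·0.6026 = 261.3000 − 220.3323 = 40.9677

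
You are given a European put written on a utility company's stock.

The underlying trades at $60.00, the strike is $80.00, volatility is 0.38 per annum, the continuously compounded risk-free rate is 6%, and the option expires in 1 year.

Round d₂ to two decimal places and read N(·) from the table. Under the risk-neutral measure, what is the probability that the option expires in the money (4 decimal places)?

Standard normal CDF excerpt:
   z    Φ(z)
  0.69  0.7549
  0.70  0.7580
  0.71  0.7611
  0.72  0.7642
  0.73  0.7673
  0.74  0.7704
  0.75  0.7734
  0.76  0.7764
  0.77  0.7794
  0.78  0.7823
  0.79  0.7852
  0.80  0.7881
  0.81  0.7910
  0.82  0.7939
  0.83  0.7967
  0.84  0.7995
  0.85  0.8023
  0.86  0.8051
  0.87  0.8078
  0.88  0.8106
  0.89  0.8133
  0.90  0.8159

0.7852

T = 1;  σ√T = 0.3800
d₁ = [ln(60/80) + (0.06 + 0.38²/2)·1] / 0.3800 = [-0.2877 + 0.1322] / 0.3800 = -0.4092 → -0.41
d₂ = d₁ − σ√T = -0.4092 − 0.3800 = -0.7892 → -0.79
Risk-neutral Pr[S_T < K] = N(−d₂) = N(0.79) = 0.7852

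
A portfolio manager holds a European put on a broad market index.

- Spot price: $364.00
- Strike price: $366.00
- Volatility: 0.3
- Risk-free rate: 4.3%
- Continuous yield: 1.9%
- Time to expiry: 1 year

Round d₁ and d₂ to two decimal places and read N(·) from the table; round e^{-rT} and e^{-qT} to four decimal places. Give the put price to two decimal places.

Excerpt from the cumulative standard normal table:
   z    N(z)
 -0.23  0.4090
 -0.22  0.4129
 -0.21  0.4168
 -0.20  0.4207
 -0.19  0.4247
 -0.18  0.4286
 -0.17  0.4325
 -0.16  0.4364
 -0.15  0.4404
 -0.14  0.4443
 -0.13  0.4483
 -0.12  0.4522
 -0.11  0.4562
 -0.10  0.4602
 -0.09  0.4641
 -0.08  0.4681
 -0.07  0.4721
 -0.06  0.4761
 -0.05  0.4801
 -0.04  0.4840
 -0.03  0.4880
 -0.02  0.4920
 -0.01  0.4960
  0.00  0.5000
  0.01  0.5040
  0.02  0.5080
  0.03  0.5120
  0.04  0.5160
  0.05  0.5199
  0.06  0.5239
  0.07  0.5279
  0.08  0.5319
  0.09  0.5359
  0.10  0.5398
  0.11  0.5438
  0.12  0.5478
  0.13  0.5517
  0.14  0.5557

T = 1;  σ√T = 0.3000
d₁ = [ln(364/366) + (0.043 − 0.019 + 0.3²/2)·1] / 0.3000 = [-0.0055 + 0.0690] / 0.3000 = 0.2117 ≈ 0.21
d₂ = d₁ − σ√T = 0.2117 − 0.3000 = -0.0883 ≈ -0.09
exp(−qT) = exp(−0.019·1) = 0.9812;  exp(−rT) = exp(−0.043·1) = 0.9579
N(−d₂) = N(0.09) = 0.5359;  N(−d₁) = N(-0.21) = 0.4168
P = 366·0.9579·0.5359 − 364·0.9812·0.4168 = 187.8819 − 148.8630 = 39.0190

$39.02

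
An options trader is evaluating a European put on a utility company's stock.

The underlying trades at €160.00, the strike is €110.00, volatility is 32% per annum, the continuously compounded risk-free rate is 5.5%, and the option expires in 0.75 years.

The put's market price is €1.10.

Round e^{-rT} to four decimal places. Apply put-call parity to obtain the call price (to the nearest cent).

exp(−rT) = exp(−0.055·0.75) = 0.9596
Put-call parity: C − P = S − K·e^(−rT) = 160 − 110·0.9596 = 160 − 105.5560 = 54.4440
C = P + (C − P) = 1.10 + (54.4440) = 55.5440

€55.54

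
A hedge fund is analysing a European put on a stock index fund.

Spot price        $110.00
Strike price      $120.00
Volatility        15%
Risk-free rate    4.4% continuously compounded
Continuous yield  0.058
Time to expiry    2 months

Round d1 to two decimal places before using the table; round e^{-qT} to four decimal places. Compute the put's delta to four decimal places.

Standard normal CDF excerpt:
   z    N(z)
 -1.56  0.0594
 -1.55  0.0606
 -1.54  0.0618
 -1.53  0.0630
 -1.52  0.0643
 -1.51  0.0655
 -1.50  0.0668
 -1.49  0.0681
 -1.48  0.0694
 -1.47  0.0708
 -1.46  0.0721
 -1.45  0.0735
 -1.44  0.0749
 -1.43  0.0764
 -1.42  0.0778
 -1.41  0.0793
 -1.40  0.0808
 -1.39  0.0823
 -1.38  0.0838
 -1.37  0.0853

T = 0.1667;  σ√T = 0.0612
ln(S/K) + (r − q + σ²/2)T = ln(110/120) + (0.044 − 0.058 + 0.15²/2)·0.1667 = -0.0870 − 0.0005 = -0.0875
d₁ = -0.0875 / 0.0612 = -1.4284 which rounds to -1.43
N(d₁) = N(-1.43) = 0.0764
Δ_put = exp(−qT)·(N(d₁) − 1) = 0.9904·(0.0764 − 1) = -0.9147

-0.9147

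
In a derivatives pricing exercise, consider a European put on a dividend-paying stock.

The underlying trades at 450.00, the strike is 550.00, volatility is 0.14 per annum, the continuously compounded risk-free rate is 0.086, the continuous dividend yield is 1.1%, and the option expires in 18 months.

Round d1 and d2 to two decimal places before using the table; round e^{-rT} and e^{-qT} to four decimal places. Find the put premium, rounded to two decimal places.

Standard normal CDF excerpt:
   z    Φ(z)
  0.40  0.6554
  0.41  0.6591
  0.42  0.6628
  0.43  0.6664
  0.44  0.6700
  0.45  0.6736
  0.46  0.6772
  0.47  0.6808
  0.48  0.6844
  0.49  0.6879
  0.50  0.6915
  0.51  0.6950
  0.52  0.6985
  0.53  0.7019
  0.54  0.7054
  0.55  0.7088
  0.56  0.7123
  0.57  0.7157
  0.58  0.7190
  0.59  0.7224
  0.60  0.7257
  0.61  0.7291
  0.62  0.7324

T = 1.5;  σ√T = 0.1715
d₁ = [ln(450/550) + (0.086 − 0.011 + 0.14²/2)·1.5] / 0.1715 = [-0.2007 + 0.1272] / 0.1715 = -0.4285 → -0.43
d₂ = d₁ − σ√T = -0.4285 − 0.1715 = -0.6000 → -0.60
exp(−qT) = exp(−0.011·1.5) = 0.9836;  exp(−rT) = exp(−0.086·1.5) = 0.8790
P = 550·0.8790·N(0.60) − 450·0.9836·N(0.43) = 550·0.8790·0.7257 − 450·0.9836·0.6664 = 350.8397 − 294.9620 = 55.8777

55.88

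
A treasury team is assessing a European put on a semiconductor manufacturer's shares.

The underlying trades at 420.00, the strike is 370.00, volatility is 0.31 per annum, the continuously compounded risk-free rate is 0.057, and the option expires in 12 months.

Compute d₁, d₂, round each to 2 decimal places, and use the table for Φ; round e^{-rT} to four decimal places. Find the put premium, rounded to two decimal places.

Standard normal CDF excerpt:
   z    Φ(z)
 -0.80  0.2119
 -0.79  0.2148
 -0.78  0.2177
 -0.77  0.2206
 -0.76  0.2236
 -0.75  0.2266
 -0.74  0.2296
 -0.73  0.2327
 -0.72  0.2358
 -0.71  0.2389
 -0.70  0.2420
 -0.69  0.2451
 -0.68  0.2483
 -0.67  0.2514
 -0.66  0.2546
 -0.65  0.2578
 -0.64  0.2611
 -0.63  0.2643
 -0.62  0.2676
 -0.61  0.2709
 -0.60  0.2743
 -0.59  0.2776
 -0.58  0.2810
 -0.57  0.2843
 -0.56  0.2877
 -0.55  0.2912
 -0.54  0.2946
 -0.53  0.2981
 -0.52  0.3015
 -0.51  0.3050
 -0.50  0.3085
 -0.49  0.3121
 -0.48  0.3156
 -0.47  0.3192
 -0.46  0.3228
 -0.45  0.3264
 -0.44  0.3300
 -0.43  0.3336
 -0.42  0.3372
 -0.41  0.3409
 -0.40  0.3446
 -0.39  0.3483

T = 1;  σ√T = 0.3100
d₁ = [ln(420/370) + (0.057 + 0.31²/2)·1] / 0.3100 = [0.1268 + 0.1051] / 0.3100 = 0.7477 ≈ 0.75
d₂ = d₁ − σ√T = 0.7477 − 0.3100 = 0.4377 ≈ 0.44
e^(−rT) = e^(−0.057·1) = 0.9446
P = 370·0.9446·N(-0.44) − 420·N(-0.75) = 370·0.9446·0.3300 − 420·0.2266 = 115.3357 − 95.1720 = 20.1637

20.16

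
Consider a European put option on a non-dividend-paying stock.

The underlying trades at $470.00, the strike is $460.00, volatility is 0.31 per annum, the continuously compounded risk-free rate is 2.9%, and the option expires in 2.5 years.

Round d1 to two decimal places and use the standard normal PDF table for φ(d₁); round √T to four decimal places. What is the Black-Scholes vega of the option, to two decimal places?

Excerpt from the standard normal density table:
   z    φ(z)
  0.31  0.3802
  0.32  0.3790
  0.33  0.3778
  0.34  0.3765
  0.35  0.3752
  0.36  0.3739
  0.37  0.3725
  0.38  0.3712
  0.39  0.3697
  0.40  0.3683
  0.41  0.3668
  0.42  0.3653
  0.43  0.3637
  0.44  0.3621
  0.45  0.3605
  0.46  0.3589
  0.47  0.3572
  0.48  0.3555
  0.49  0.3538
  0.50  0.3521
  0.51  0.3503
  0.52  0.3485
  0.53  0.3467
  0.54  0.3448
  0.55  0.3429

σ√T = 0.31·√2.5 = 0.4902
ln(S/K) + (r + σ²/2)T = ln(470/460) + (0.029 + 0.31²/2)·2.5 = 0.0215 + 0.1926 = 0.2141
d₁ = 0.2141 / 0.4902 = 0.4369 ⇒ 0.44
√T = √2.5 = 1.5811
φ(d₁) = φ(0.44) = 0.3621
vega = S·φ(d₁)·√T = 470·0.3621·1.5811 = 269.0827
(Call and put vega coincide under Black-Scholes.)

269.08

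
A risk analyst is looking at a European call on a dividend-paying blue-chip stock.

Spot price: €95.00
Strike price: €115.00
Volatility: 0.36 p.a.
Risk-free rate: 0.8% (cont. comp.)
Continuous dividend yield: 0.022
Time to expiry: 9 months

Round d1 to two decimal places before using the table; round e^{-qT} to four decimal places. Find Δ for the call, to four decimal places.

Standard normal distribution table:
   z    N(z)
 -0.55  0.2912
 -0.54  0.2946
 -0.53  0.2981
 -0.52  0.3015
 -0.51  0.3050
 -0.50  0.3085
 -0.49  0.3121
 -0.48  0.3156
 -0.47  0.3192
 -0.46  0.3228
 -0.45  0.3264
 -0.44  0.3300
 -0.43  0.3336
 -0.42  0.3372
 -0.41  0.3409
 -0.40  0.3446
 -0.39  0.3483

0.3070

T = 0.75;  σ√T = 0.3118
d₁ = [ln(95/115) + (0.008 − 0.022 + 0.36²/2)·0.75] / 0.3118 = [-0.1911 + 0.0381] / 0.3118 = -0.4906 → -0.49
N(d₁) = N(-0.49) = 0.3121
Δ_call = e^(−qT)·N(d₁) = 0.9836·0.3121 = 0.3070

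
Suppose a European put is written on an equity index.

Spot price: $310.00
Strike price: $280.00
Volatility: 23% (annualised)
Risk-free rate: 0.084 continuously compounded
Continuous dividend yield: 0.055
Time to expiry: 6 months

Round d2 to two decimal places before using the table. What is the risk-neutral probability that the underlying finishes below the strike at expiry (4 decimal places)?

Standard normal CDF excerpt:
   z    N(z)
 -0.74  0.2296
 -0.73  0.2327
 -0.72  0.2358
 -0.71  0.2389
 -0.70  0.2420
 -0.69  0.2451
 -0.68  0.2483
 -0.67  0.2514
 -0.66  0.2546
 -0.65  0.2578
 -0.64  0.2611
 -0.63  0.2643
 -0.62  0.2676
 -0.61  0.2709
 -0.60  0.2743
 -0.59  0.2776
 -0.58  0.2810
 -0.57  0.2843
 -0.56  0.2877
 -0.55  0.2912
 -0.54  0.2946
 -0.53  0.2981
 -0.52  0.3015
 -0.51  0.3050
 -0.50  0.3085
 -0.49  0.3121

σ√T = 0.23 × 0.7071 = 0.1626
d₁ = [ln(310/280) + (0.084 − 0.055 + 0.23²/2)·0.5] / 0.1626 = [0.1018 + 0.0277] / 0.1626 = 0.7963 ≈ 0.80
d₂ = d₁ − σ√T = 0.7963 − 0.1626 = 0.6337 ≈ 0.63
Risk-neutral Pr[S_T < K] = N(−d₂) = N(-0.63) = 0.2643

0.2643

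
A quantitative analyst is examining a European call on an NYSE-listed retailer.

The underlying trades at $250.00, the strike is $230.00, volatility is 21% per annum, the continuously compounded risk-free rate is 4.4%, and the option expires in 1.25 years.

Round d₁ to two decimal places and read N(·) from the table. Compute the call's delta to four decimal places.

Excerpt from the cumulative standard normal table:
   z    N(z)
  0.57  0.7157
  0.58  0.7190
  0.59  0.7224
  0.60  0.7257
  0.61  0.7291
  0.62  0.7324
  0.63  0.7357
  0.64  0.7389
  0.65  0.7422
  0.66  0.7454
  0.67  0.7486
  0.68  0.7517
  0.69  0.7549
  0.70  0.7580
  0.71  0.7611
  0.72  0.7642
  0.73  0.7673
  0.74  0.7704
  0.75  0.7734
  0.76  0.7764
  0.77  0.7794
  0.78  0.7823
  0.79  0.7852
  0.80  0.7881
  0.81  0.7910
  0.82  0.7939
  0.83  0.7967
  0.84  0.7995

0.7611

T = 1.25;  σ√T = 0.2348
d₁ = [ln(250/230) + (0.044 + 0.21²/2)·1.25] / 0.2348 = [0.0834 + 0.0826] / 0.2348 = 0.7068 ⇒ 0.71
N(d₁) = N(0.71) = 0.7611
Δ_call = N(d₁) = 0.7611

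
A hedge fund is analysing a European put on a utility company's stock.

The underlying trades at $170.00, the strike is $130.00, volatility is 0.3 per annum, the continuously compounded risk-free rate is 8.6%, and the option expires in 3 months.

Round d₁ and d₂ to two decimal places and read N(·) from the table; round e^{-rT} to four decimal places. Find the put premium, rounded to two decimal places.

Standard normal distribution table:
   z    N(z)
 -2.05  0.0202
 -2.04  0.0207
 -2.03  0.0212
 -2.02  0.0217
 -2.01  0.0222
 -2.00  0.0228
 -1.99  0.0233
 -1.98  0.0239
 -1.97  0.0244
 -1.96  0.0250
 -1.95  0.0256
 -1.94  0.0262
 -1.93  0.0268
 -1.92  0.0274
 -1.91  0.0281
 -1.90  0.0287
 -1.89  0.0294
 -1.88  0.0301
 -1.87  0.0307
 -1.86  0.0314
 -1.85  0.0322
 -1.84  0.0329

σ√T = 0.3·√0.25 = 0.1500
d₁ = [ln(170/130) + (0.086 + 0.3²/2)·0.25] / 0.1500 = [0.2683 + 0.0328] / 0.1500 = 2.0068 ≈ 2.01
d₂ = d₁ − σ√T = 2.0068 − 0.1500 = 1.8568 ≈ 1.86
exp(−rT) = exp(−0.086·0.25) = 0.9787
N(−d₂) = N(-1.86) = 0.0314;  N(−d₁) = N(-2.01) = 0.0222
P = 130·0.9787·0.0314 − 170·0.0222 = 3.9951 − 3.7740 = 0.2211

$0.22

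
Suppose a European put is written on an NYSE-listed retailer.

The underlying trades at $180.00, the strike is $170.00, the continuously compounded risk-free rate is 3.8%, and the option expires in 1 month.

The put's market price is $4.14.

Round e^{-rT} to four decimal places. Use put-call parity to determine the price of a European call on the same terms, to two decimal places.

$14.68

exp(−rT) = exp(−0.038·0.08333) = 0.9968
Put-call parity: C − P = S − K·e^(−rT) = 180 − 170·0.9968 = 180 − 169.4560 = 10.5440
C = P + (C − P) = 4.14 + (10.5440) = 14.6840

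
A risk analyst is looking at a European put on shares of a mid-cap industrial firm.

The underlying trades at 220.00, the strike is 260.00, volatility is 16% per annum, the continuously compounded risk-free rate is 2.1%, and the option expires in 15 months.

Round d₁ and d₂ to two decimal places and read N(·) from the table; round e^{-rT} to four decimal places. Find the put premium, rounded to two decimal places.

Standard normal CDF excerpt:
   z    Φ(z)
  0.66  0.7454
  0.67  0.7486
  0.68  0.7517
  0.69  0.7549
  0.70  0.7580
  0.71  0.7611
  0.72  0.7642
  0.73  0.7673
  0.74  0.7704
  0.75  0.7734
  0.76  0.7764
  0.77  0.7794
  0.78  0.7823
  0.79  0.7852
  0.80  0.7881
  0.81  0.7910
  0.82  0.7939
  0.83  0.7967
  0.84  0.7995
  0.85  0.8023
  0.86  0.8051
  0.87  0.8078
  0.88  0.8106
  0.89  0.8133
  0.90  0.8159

σ√T = 0.16·√1.25 = 0.1789
ln(S/K) + (r + σ²/2)T = ln(220/260) + (0.021 + 0.16²/2)·1.25 = -0.1671 + 0.0423 = -0.1248
d₁ = -0.1248 / 0.1789 = -0.6977 → -0.70
d₂ = d₁ − σ√T = -0.6977 − 0.1789 = -0.8766 → -0.88
exp(−rT) = exp(−0.021·1.25) = 0.9741
N(−d₂) = N(0.88) = 0.8106;  N(−d₁) = N(0.70) = 0.7580
P = 260·0.9741·0.8106 − 220·0.7580 = 205.2974 − 166.7600 = 38.5374

38.54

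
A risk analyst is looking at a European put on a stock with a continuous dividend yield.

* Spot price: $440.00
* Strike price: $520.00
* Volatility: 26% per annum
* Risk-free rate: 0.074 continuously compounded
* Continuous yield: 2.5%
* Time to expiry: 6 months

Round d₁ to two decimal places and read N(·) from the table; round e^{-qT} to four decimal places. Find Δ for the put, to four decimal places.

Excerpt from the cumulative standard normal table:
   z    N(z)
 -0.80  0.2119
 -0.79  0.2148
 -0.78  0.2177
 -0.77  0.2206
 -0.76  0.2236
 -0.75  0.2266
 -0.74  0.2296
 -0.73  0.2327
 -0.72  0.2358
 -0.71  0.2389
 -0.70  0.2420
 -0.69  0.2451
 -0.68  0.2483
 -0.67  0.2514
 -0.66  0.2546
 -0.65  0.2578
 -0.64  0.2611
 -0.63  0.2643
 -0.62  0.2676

-0.7424

σ√T = 0.26·√0.5 = 0.1838
d₁ = [ln(440/520) + (0.074 − 0.025 + ½·0.26²)·0.5] / (σ√T) = (-0.1671 + 0.0414) / 0.1838 = -0.6835 ≈ -0.68
N(d₁) = N(-0.68) = 0.2483
Δ_put = exp(−qT)·(N(d₁) − 1) = 0.9876·(0.2483 − 1) = -0.7424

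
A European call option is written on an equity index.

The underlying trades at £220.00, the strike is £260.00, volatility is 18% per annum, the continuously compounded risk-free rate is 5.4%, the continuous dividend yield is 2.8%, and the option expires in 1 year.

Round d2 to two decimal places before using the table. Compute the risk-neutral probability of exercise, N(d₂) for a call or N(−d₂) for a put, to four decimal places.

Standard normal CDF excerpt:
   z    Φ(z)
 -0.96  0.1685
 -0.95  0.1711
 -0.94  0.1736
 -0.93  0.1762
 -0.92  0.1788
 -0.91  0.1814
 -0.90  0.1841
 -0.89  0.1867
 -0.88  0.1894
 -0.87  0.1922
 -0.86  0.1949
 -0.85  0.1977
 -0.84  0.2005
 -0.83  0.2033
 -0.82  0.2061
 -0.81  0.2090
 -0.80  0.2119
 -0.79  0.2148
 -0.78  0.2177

0.1922

σ√T = 0.18·√1 = 0.1800
d₁ = [ln(220/260) + (0.054 − 0.028 + 0.18²/2)·1] / 0.1800 = [-0.1671 + 0.0422] / 0.1800 = -0.6936 → -0.69
d₂ = d₁ − σ√T = -0.6936 − 0.1800 = -0.8736 → -0.87
Risk-neutral Pr[S_T > K] = N(d₂) = N(-0.87) = 0.1922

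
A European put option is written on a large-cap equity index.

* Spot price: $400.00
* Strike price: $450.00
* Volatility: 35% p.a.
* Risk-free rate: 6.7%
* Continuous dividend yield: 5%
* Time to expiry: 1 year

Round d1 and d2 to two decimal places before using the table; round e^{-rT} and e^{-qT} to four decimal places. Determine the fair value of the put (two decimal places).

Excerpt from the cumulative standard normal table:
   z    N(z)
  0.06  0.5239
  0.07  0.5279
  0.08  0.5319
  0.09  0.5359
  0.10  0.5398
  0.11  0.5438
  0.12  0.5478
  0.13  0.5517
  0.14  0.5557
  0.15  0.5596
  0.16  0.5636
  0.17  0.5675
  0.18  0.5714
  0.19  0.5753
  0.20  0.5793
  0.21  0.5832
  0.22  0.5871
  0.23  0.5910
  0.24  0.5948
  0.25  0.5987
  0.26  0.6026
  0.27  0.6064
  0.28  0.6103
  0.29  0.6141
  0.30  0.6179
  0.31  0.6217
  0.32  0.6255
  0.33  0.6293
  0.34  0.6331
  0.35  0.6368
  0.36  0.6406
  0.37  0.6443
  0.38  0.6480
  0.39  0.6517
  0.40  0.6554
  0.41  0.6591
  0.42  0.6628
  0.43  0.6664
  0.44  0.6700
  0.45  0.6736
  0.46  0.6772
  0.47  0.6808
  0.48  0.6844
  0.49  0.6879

T = 1;  σ√T = 0.3500
d₁ = [ln(400/450) + (0.067 − 0.05 + ½·0.35²)·1] / (σ√T) = (-0.1178 + 0.0782) / 0.3500 = -0.1130 which rounds to -0.11
d₂ = -0.1130 − 0.3500 = -0.4630 which rounds to -0.46
e^(−qT) = e^(−0.05·1) = 0.9512;  e^(−rT) = e^(−0.067·1) = 0.9352
N(−d₂) = N(0.46) = 0.6772;  N(−d₁) = N(0.11) = 0.5438
P = 450·0.9352·0.6772 − 400·0.9512·0.5438 = 284.9928 − 206.9050 = 78.0878

$78.09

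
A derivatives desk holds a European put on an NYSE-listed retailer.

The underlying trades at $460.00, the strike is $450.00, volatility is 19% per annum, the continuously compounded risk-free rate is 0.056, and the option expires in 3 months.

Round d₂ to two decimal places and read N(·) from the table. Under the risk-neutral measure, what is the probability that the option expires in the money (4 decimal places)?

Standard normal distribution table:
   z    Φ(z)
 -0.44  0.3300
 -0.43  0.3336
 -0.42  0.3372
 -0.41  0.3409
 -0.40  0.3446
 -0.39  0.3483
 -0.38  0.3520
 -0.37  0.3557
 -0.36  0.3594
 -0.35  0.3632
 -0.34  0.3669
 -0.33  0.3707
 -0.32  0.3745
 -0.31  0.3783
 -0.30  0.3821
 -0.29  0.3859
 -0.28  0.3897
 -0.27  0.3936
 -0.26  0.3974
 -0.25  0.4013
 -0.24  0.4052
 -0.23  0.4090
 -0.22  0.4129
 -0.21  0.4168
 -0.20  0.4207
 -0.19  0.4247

0.3707

T = 0.25;  σ√T = 0.0950
d₁ = [ln(460/450) + (0.056 + 0.19²/2)·0.25] / 0.0950 = [0.0220 + 0.0185] / 0.0950 = 0.4262 ⇒ 0.43
d₂ = d₁ − σ√T = 0.4262 − 0.0950 = 0.3312 ⇒ 0.33
Risk-neutral Pr[S_T < K] = N(−d₂) = N(-0.33) = 0.3707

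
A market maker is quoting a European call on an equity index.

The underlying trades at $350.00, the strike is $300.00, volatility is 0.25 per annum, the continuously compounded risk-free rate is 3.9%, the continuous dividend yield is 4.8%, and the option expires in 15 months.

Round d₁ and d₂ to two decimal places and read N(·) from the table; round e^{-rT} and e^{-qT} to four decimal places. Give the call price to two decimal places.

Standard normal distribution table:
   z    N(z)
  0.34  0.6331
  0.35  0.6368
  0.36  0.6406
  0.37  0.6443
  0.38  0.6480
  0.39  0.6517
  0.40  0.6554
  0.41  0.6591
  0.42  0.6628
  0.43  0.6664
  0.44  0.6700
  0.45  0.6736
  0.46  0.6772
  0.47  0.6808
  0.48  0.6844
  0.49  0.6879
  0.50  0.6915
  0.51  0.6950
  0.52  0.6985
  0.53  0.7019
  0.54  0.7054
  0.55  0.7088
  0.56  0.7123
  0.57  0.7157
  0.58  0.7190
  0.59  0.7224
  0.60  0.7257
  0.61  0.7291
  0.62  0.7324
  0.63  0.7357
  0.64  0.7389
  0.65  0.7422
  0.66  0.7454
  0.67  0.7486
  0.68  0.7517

$60.56

T = 1.25;  σ√T = 0.2795
d₁ = [ln(350/300) + (0.039 − 0.048 + 0.25²/2)·1.25] / 0.2795 = [0.1542 + 0.0278] / 0.2795 = 0.6510 ⇒ 0.65
d₂ = d₁ − σ√T = 0.6510 − 0.2795 = 0.3715 ⇒ 0.37
e^(−qT) = e^(−0.048·1.25) = 0.9418;  e^(−rT) = e^(−0.039·1.25) = 0.9524
N(d₁) = N(0.65) = 0.7422;  N(d₂) = N(0.37) = 0.6443
C = 350·0.9418·0.7422 − 300·0.9524·0.6443 = 244.6514 − 184.0894 = 60.5620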